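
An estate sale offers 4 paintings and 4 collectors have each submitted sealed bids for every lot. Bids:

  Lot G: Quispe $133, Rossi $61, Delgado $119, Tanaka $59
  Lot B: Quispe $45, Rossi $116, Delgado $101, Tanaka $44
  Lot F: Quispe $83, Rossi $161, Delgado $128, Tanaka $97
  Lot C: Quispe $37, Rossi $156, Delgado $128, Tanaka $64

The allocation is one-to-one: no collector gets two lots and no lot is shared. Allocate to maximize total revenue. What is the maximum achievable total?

Treat this as an assignment problem: match each collector to one lot.
Optimal: Quispe→Lot G ($133), Rossi→Lot C ($156), Delgado→Lot B ($101), Tanaka→Lot F ($97) — total 133+156+101+97 = $487.
Max-entry greedy (repeatedly take the single best remaining cell) gives $466, worse by 21.

Max total: $487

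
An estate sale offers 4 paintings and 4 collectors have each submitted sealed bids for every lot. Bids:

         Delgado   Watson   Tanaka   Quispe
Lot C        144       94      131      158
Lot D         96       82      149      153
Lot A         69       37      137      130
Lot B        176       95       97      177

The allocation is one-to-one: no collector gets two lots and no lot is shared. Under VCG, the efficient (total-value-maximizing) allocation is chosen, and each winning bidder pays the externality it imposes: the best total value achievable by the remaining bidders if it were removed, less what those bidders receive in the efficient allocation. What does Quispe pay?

Quispe pays $12.

Efficient allocation: Delgado→Lot B ($176), Watson→Lot C ($94), Tanaka→Lot A ($137), Quispe→Lot D ($153); total welfare W = $560.
Quispe receives Lot D at value $153, so the others get W − 153 = $407.
Without Quispe: best allocation of the remaining 3 bidders over all 4 lots is Delgado→Lot B ($176), Watson→Lot C ($94), Tanaka→Lot D ($149), total $419.
VCG payment = (others' best without Quispe) − (others' welfare with Quispe) = 419 − 407 = $12.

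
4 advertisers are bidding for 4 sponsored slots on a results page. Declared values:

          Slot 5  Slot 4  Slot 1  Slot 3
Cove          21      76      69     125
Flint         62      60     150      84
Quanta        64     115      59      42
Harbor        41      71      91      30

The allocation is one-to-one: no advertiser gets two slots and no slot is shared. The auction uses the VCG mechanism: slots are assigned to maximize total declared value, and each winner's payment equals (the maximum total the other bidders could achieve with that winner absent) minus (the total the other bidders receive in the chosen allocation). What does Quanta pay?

Efficient allocation: Cove→Slot 3 ($125), Flint→Slot 1 ($150), Quanta→Slot 4 ($115), Harbor→Slot 5 ($41); total welfare W = $431.
Quanta receives Slot 4 at value $115, so the others get W − 115 = $316.
Without Quanta: best allocation of the remaining 3 bidders over all 4 slots is Cove→Slot 3 ($125), Flint→Slot 1 ($150), Harbor→Slot 4 ($71), total $346.
VCG payment = (others' best without Quanta) − (others' welfare with Quanta) = 346 − 316 = $30.

Quanta pays $30.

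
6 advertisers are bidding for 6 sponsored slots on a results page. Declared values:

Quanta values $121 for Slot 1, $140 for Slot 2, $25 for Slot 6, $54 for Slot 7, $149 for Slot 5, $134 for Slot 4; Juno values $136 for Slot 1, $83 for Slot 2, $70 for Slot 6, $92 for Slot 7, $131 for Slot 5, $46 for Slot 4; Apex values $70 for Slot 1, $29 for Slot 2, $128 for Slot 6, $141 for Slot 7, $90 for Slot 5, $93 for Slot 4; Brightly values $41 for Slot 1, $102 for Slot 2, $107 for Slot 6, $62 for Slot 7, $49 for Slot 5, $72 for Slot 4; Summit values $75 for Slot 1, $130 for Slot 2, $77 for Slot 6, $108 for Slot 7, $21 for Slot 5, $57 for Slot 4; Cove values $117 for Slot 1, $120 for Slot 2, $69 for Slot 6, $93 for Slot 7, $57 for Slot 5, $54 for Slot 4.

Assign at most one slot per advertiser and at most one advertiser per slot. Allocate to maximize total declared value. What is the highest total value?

Max total: $760

This is the linear assignment problem.
Optimal: Quanta→Slot 4 ($134), Juno→Slot 5 ($131), Apex→Slot 7 ($141), Brightly→Slot 6 ($107), Summit→Slot 2 ($130), Cove→Slot 1 ($117) — total 134+131+141+107+130+117 = $760.
Max-entry greedy (repeatedly take the single best remaining cell) gives $717, worse by 43.
Next-best assignment: Quanta→Slot 4, Juno→Slot 5, Apex→Slot 6, Brightly→Slot 2, Summit→Slot 7, Cove→Slot 1 = $720.
Swapping Apex↔Summit (Apex→Slot 2 $29, Summit→Slot 7 $108) loses 134.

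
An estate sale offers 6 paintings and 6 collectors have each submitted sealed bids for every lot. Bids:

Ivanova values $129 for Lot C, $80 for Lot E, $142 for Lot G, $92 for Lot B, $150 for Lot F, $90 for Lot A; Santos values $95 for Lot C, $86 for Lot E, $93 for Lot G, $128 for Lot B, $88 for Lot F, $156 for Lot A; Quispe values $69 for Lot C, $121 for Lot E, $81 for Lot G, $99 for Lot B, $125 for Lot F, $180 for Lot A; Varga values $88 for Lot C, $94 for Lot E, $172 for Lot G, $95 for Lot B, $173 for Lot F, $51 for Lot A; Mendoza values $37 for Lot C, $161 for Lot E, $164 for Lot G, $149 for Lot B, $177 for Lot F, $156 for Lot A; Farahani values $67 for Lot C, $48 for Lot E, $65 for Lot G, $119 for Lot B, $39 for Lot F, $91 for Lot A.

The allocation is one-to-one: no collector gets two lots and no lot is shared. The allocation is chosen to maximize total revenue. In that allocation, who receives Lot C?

Optimal: Ivanova→Lot F ($150), Santos→Lot C ($95), Quispe→Lot A ($180), Varga→Lot G ($172), Mendoza→Lot E ($161), Farahani→Lot B ($119) — total 150+95+180+172+161+119 = $877.
Column-greedy (each lot in turn goes to its best remaining collector) gives $806, worse by 71.
Next-best assignment: Ivanova→Lot C, Santos→Lot A, Quispe→Lot E, Varga→Lot G, Mendoza→Lot F, Farahani→Lot B = $874.
Swapping Mendoza↔Ivanova (Mendoza→Lot F $177, Ivanova→Lot E $80) loses 54.
Santos's own top lot is Lot A ($156), but forcing Santos→Lot A and reassigning the rest optimally gives only $874 — worse by 3.

Santos receives Lot C.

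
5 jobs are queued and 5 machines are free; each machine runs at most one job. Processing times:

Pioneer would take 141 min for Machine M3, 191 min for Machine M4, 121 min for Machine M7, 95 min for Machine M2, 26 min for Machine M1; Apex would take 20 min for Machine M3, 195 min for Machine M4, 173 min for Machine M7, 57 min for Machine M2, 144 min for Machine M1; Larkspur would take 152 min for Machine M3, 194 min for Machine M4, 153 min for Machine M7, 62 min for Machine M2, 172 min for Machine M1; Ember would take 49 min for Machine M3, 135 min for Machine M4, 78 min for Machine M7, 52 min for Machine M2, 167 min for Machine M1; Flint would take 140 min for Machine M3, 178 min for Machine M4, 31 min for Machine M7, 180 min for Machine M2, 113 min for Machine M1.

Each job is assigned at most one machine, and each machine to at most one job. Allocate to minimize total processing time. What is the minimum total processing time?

Optimal: Pioneer→Machine M1 (26 min), Apex→Machine M3 (20 min), Larkspur→Machine M2 (62 min), Ember→Machine M4 (135 min), Flint→Machine M7 (31 min) — total 26+20+62+135+31 = 274 min.
Min-entry greedy (repeatedly take the single cheapest remaining cell) gives 323 min, worse by 49.
Next-best assignment: Pioneer→Machine M1, Apex→Machine M3, Larkspur→Machine M4, Ember→Machine M2, Flint→Machine M7 = 323 min.
Swapping Pioneer↔Ember (Pioneer→Machine M4 191 min, Ember→Machine M1 167 min) adds 197.

Min total: 274 min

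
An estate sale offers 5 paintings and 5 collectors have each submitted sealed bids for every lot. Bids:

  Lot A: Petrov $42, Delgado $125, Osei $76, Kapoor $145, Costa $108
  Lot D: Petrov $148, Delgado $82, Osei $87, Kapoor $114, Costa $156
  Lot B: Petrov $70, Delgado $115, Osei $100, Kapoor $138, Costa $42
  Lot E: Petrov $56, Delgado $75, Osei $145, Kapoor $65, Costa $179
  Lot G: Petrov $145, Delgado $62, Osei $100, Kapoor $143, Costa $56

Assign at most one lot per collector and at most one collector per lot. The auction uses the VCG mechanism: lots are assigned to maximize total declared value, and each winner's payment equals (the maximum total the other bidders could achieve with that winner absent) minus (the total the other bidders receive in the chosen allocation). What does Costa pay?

Costa pays $8.

Efficient allocation: Petrov→Lot G ($145), Delgado→Lot A ($125), Osei→Lot E ($145), Kapoor→Lot B ($138), Costa→Lot D ($156); total welfare W = $709.
Costa receives Lot D at value $156, so the others get W − 156 = $553.
Without Costa: best allocation of the remaining 4 bidders over all 5 lots is Petrov→Lot D ($148), Delgado→Lot A ($125), Osei→Lot E ($145), Kapoor→Lot G ($143), total $561.
VCG payment = (others' best without Costa) − (others' welfare with Costa) = 561 − 553 = $8.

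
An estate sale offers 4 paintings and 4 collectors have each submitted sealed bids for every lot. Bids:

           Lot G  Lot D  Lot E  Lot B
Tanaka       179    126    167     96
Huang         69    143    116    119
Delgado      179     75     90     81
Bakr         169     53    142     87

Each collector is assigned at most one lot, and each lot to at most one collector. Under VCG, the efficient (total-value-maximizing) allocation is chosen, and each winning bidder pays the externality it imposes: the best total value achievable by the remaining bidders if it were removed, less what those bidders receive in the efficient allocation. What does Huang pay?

Efficient allocation: Tanaka→Lot E ($167), Huang→Lot D ($143), Delgado→Lot G ($179), Bakr→Lot B ($87); total welfare W = $576.
Huang receives Lot D at value $143, so the others get W − 143 = $433.
Without Huang: best allocation of the remaining 3 bidders over all 4 lots is Tanaka→Lot D ($126), Delgado→Lot G ($179), Bakr→Lot E ($142), total $447.
VCG payment = (others' best without Huang) − (others' welfare with Huang) = 447 − 433 = $14.

Huang pays $14.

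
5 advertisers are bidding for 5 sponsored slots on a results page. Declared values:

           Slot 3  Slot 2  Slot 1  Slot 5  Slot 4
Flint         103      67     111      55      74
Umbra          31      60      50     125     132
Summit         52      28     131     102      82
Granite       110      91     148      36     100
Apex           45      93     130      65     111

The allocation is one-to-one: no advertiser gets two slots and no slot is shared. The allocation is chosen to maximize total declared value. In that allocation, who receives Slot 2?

Apex receives Slot 2.

This is a one-to-one assignment (maximum-weight bipartite matching).
Optimal: Flint→Slot 3 ($103), Umbra→Slot 4 ($132), Summit→Slot 5 ($102), Granite→Slot 1 ($148), Apex→Slot 2 ($93) — total 103+132+102+148+93 = $578.
Column-greedy (each slot in turn goes to its best remaining advertiser) gives $533, worse by 45.
Swapping Umbra↔Flint (Umbra→Slot 3 $31, Flint→Slot 4 $74) loses 130.
Apex's own top slot is Slot 1 ($130), but forcing Apex→Slot 1 and reassigning the rest optimally gives only $558 — worse by 20.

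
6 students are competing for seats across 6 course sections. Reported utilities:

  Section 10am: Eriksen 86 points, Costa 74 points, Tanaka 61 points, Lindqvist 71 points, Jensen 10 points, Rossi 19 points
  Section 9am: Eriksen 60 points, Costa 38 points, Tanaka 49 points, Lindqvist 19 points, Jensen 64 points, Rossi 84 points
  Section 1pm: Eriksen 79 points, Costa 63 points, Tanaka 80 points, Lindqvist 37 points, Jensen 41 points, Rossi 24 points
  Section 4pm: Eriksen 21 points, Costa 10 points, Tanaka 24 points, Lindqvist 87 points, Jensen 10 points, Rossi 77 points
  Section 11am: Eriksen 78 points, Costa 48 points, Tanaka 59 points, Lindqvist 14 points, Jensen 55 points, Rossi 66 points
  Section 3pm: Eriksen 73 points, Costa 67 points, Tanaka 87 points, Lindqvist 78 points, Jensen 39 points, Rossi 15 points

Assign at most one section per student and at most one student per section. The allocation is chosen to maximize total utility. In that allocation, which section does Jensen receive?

Optimal: Eriksen→Section 1pm (79 points), Costa→Section 10am (74 points), Tanaka→Section 3pm (87 points), Lindqvist→Section 4pm (87 points), Jensen→Section 11am (55 points), Rossi→Section 9am (84 points) — total 79+74+87+87+55+84 = 466 points.
Row-greedy (each student in turn takes its best remaining section) gives 450 points, worse by 16.
Jensen's own top section is Section 9am (64 points), but forcing Jensen→Section 9am and reassigning the rest optimally gives only 457 points — worse by 9.

Jensen receives Section 11am.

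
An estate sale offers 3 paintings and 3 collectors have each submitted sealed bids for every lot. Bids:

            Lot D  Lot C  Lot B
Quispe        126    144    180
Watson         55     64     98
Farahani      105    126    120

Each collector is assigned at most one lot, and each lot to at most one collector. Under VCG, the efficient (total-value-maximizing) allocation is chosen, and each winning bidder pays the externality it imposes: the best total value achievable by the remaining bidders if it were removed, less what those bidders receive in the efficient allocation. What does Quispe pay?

Efficient allocation: Quispe→Lot B ($180), Watson→Lot D ($55), Farahani→Lot C ($126); total welfare W = $361.
Quispe receives Lot B at value $180, so the others get W − 180 = $181.
Without Quispe: best allocation of the remaining 2 bidders over all 3 lots is Watson→Lot B ($98), Farahani→Lot C ($126), total $224.
VCG payment = (others' best without Quispe) − (others' welfare with Quispe) = 224 − 181 = $43.

Quispe pays $43.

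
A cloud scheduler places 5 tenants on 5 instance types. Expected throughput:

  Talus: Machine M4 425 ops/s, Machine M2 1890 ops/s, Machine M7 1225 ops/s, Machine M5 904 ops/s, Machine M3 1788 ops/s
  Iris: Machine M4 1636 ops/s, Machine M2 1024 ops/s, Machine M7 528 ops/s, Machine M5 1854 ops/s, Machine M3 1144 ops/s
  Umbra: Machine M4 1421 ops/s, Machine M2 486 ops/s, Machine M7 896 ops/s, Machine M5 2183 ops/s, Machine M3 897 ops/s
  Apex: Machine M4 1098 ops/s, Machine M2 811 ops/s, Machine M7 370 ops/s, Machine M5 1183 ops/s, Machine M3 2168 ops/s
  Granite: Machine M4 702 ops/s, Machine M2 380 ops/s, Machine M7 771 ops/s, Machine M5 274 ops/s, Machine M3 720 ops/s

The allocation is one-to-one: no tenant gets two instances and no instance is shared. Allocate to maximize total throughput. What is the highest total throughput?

Maximum total: 8648 ops/s

Treat this as an assignment problem: match each tenant to one instance.
Optimal: Talus→Machine M2 (1890 ops/s), Iris→Machine M4 (1636 ops/s), Umbra→Machine M5 (2183 ops/s), Apex→Machine M3 (2168 ops/s), Granite→Machine M7 (771 ops/s) — total 1890+1636+2183+2168+771 = 8648 ops/s.
Row-greedy (each tenant in turn takes its best remaining instance) gives 8104 ops/s, worse by 544.
Next-best assignment: Talus→Machine M2, Iris→Machine M5, Umbra→Machine M4, Apex→Machine M3, Granite→Machine M7 = 8104 ops/s.
Checked against all permutations: 8648 ops/s is optimal.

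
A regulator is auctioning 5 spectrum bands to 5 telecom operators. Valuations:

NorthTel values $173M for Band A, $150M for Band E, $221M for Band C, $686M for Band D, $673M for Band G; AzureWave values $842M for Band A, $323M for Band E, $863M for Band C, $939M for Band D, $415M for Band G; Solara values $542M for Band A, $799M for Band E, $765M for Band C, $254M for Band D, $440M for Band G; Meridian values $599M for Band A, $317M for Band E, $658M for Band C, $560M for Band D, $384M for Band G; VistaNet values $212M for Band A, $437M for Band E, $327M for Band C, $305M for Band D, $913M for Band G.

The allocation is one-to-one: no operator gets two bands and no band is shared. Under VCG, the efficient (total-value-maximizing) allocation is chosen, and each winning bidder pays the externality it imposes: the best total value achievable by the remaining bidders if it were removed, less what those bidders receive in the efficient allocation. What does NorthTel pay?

NorthTel pays $97M.

Efficient allocation: NorthTel→Band D ($686M), AzureWave→Band A ($842M), Solara→Band E ($799M), Meridian→Band C ($658M), VistaNet→Band G ($913M); total welfare W = $3898M.
NorthTel receives Band D at value $686M, so the others get W − 686 = $3212M.
Without NorthTel: best allocation of the remaining 4 bidders over all 5 bands is AzureWave→Band D ($939M), Solara→Band E ($799M), Meridian→Band C ($658M), VistaNet→Band G ($913M), total $3309M.
VCG payment = (others' best without NorthTel) − (others' welfare with NorthTel) = 3309 − 3212 = $97M.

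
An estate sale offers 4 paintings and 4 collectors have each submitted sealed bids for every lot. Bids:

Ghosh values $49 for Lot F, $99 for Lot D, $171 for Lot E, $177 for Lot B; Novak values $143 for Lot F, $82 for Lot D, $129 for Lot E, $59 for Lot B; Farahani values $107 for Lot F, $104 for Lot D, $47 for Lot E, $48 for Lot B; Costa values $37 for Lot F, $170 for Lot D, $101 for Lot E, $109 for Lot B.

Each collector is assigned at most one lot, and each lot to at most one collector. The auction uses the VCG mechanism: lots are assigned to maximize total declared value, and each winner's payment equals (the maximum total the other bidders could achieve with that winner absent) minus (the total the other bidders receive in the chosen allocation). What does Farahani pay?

Farahani pays $14.

Efficient allocation: Ghosh→Lot B ($177), Novak→Lot E ($129), Farahani→Lot F ($107), Costa→Lot D ($170); total welfare W = $583.
Farahani receives Lot F at value $107, so the others get W − 107 = $476.
Without Farahani: best allocation of the remaining 3 bidders over all 4 lots is Ghosh→Lot B ($177), Novak→Lot F ($143), Costa→Lot D ($170), total $490.
VCG payment = (others' best without Farahani) − (others' welfare with Farahani) = 490 − 476 = $14.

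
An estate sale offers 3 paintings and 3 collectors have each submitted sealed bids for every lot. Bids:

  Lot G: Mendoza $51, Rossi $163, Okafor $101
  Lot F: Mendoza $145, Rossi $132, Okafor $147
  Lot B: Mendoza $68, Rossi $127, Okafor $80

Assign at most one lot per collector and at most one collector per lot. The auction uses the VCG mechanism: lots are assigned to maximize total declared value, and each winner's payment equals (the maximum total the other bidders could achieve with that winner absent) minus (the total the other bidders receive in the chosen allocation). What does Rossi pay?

Efficient allocation: Mendoza→Lot F ($145), Rossi→Lot G ($163), Okafor→Lot B ($80); total welfare W = $388.
Rossi receives Lot G at value $163, so the others get W − 163 = $225.
Without Rossi: best allocation of the remaining 2 bidders over all 3 lots is Mendoza→Lot F ($145), Okafor→Lot G ($101), total $246.
VCG payment = (others' best without Rossi) − (others' welfare with Rossi) = 246 − 225 = $21.

Rossi pays $21.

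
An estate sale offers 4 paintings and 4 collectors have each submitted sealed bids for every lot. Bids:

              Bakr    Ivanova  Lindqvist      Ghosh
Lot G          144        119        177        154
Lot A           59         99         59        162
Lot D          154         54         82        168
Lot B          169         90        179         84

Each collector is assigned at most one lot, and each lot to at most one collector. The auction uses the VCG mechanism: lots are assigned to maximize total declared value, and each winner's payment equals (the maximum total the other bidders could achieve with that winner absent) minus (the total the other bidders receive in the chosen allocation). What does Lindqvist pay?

Efficient allocation: Bakr→Lot D ($154), Ivanova→Lot G ($119), Lindqvist→Lot B ($179), Ghosh→Lot A ($162); total welfare W = $614.
Lindqvist receives Lot B at value $179, so the others get W − 179 = $435.
Without Lindqvist: best allocation of the remaining 3 bidders over all 4 lots is Bakr→Lot B ($169), Ivanova→Lot G ($119), Ghosh→Lot D ($168), total $456.
VCG payment = (others' best without Lindqvist) − (others' welfare with Lindqvist) = 456 − 435 = $21.

Lindqvist pays $21.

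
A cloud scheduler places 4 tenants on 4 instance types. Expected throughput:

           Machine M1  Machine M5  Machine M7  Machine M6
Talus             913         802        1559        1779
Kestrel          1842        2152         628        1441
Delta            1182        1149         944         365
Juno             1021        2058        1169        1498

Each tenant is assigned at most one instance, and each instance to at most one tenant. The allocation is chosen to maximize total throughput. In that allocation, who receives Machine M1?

Optimal: Talus→Machine M6 (1779 ops/s), Kestrel→Machine M1 (1842 ops/s), Delta→Machine M7 (944 ops/s), Juno→Machine M5 (2058 ops/s) — total 1779+1842+944+2058 = 6623 ops/s.
Max-entry greedy (repeatedly take the single best remaining cell) gives 6282 ops/s, worse by 341.
Swapping Juno↔Talus (Juno→Machine M6 1498 ops/s, Talus→Machine M5 802 ops/s) loses 1537.
Kestrel's own top instance is Machine M5 (2152 ops/s), but forcing Kestrel→Machine M5 and reassigning the rest optimally gives only 6391 ops/s — worse by 232.

Kestrel receives Machine M1.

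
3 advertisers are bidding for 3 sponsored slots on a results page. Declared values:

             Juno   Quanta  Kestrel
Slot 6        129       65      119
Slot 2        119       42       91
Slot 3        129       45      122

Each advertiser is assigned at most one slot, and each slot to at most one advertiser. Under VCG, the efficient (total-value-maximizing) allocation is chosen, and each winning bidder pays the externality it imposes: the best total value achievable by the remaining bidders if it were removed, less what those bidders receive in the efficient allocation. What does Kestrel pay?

Kestrel pays $10.

Efficient allocation: Juno→Slot 2 ($119), Quanta→Slot 6 ($65), Kestrel→Slot 3 ($122); total welfare W = $306.
Kestrel receives Slot 3 at value $122, so the others get W − 122 = $184.
Without Kestrel: best allocation of the remaining 2 bidders over all 3 slots is Juno→Slot 3 ($129), Quanta→Slot 6 ($65), total $194.
VCG payment = (others' best without Kestrel) − (others' welfare with Kestrel) = 194 − 184 = $10.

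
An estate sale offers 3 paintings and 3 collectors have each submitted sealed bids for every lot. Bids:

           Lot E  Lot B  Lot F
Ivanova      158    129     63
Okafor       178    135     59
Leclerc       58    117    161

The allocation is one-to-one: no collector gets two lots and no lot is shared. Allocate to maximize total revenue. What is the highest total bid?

Treat this as an assignment problem: match each collector to one lot.
Optimal: Ivanova→Lot B ($129), Okafor→Lot E ($178), Leclerc→Lot F ($161) — total 129+178+161 = $468.
Row-greedy (each collector in turn takes its best remaining lot) gives $454, worse by 14.
Next-best assignment: Ivanova→Lot E, Okafor→Lot B, Leclerc→Lot F = $454.

Maximum total: $468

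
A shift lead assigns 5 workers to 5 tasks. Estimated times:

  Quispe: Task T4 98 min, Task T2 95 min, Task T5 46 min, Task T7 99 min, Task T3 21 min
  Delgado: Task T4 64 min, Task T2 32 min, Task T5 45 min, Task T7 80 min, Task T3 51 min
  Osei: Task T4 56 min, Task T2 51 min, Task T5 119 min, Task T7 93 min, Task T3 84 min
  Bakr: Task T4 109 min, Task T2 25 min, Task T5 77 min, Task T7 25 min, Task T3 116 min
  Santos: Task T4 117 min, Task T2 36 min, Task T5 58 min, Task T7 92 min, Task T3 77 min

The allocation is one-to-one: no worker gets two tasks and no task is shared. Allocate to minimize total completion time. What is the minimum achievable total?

This is the linear assignment problem.
Optimal: Quispe→Task T3 (21 min), Delgado→Task T5 (45 min), Osei→Task T4 (56 min), Bakr→Task T7 (25 min), Santos→Task T2 (36 min) — total 21+45+56+25+36 = 183 min.
Row-greedy (each worker in turn takes its cheapest remaining task) gives 192 min, worse by 9.

Min total: 183 min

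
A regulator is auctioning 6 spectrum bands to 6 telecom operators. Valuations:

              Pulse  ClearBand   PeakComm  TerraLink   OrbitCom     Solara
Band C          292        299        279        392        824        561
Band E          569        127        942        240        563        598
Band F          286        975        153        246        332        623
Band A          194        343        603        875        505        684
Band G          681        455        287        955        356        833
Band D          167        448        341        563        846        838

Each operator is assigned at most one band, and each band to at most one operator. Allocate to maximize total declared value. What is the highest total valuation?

Treat this as an assignment problem: match each operator to one band.
Optimal: Pulse→Band G ($681M), ClearBand→Band F ($975M), PeakComm→Band E ($942M), TerraLink→Band A ($875M), OrbitCom→Band C ($824M), Solara→Band D ($838M) — total 681+975+942+875+824+838 = $5135M.
Column-greedy (each band in turn goes to its best remaining operator) gives $4616M, worse by 519.
Next-best assignment: Pulse→Band G, ClearBand→Band F, PeakComm→Band E, TerraLink→Band A, OrbitCom→Band D, Solara→Band C = $4880M.

Maximum total: $5135M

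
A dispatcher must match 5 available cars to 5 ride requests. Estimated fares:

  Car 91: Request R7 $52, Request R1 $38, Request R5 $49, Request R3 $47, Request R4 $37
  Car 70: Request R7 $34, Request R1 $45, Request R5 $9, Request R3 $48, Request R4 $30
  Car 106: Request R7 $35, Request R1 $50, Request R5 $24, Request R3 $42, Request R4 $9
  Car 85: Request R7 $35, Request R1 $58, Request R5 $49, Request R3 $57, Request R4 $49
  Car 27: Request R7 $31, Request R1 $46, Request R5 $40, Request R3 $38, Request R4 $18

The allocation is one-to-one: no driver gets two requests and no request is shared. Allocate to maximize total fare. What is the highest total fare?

Maximum total: $239

Treat this as an assignment problem: match each driver to one request.
Optimal: Car 91→Request R7 ($52), Car 70→Request R3 ($48), Car 106→Request R1 ($50), Car 85→Request R4 ($49), Car 27→Request R5 ($40) — total 52+48+50+49+40 = $239.
Next-best assignment: Car 91→Request R7, Car 70→Request R4, Car 106→Request R1, Car 85→Request R3, Car 27→Request R5 = $229.
Checked against all permutations: $239 is optimal.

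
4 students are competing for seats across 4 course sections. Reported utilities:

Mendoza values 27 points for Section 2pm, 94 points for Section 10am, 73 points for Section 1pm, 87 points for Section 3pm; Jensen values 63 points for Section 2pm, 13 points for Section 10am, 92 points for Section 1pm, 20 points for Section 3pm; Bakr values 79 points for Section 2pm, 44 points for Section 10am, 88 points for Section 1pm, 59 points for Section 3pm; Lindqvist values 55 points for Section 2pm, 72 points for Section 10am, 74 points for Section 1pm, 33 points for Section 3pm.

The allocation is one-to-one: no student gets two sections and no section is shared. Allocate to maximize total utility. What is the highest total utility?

This is a one-to-one assignment (maximum-weight bipartite matching).
Optimal: Mendoza→Section 3pm (87 points), Jensen→Section 1pm (92 points), Bakr→Section 2pm (79 points), Lindqvist→Section 10am (72 points) — total 87+92+79+72 = 330 points.
Max-entry greedy (repeatedly take the single best remaining cell) gives 298 points, worse by 32.
No other one-to-one assignment exceeds 330 points.

Max total: 330 points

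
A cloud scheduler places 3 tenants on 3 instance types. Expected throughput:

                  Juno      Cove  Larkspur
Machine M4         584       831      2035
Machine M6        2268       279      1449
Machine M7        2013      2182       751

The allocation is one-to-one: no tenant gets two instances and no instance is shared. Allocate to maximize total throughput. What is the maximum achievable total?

This is the linear assignment problem.
Optimal: Juno→Machine M6 (2268 ops/s), Cove→Machine M7 (2182 ops/s), Larkspur→Machine M4 (2035 ops/s) — total 2268+2182+2035 = 6485 ops/s.
Every other assignment is strictly worse.

Max total: 6485 ops/s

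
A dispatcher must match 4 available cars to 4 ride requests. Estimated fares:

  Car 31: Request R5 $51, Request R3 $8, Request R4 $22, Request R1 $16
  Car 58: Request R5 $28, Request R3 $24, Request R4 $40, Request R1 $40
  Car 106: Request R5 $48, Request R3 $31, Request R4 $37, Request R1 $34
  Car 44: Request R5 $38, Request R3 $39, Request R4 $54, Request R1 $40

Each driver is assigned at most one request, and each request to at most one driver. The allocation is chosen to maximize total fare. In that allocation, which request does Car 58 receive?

Optimal: Car 31→Request R5 ($51), Car 58→Request R1 ($40), Car 106→Request R3 ($31), Car 44→Request R4 ($54) — total 51+40+31+54 = $176.
Row-greedy (each driver in turn takes its best remaining request) gives $164, worse by 12.
Next-best assignment: Car 31→Request R5, Car 58→Request R1, Car 106→Request R4, Car 44→Request R3 = $167.
Swapping Car 106↔Car 31 (Car 106→Request R5 $48, Car 31→Request R3 $8) loses 26.
Checked against all permutations: $176 is optimal.
Car 58's own top request is Request R4 ($40), but forcing Car 58→Request R4 and reassigning the rest optimally gives only $164 — worse by 12.

Car 58 receives Request R1.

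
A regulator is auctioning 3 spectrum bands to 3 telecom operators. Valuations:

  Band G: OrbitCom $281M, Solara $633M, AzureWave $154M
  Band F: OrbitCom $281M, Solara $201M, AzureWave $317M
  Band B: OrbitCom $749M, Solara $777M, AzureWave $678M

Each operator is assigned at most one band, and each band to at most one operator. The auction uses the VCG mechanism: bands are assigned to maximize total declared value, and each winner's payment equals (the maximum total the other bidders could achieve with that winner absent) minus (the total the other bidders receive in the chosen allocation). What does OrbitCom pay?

OrbitCom pays $361M.

Efficient allocation: OrbitCom→Band B ($749M), Solara→Band G ($633M), AzureWave→Band F ($317M); total welfare W = $1699M.
OrbitCom receives Band B at value $749M, so the others get W − 749 = $950M.
Without OrbitCom: best allocation of the remaining 2 bidders over all 3 bands is Solara→Band G ($633M), AzureWave→Band B ($678M), total $1311M.
VCG payment = (others' best without OrbitCom) − (others' welfare with OrbitCom) = 1311 − 950 = $361M.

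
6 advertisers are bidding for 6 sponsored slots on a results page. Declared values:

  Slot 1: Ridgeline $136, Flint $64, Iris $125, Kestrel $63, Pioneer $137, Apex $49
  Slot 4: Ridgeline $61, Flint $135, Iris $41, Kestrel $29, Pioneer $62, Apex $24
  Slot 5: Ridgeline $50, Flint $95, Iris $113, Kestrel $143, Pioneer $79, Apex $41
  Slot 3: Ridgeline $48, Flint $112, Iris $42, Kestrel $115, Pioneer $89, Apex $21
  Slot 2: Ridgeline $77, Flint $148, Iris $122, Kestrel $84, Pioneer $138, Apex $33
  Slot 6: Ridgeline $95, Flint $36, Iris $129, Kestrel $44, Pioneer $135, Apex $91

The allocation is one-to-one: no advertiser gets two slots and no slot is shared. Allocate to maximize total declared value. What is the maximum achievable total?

Optimal: Ridgeline→Slot 1 ($136), Flint→Slot 4 ($135), Iris→Slot 5 ($113), Kestrel→Slot 3 ($115), Pioneer→Slot 2 ($138), Apex→Slot 6 ($91) — total 136+135+113+115+138+91 = $728.
Max-entry greedy (repeatedly take the single best remaining cell) gives $639, worse by 89.
Next-best assignment: Ridgeline→Slot 1, Flint→Slot 4, Iris→Slot 2, Kestrel→Slot 5, Pioneer→Slot 3, Apex→Slot 6 = $716.
Swapping Kestrel↔Pioneer (Kestrel→Slot 2 $84, Pioneer→Slot 3 $89) loses 80.

Max total: $728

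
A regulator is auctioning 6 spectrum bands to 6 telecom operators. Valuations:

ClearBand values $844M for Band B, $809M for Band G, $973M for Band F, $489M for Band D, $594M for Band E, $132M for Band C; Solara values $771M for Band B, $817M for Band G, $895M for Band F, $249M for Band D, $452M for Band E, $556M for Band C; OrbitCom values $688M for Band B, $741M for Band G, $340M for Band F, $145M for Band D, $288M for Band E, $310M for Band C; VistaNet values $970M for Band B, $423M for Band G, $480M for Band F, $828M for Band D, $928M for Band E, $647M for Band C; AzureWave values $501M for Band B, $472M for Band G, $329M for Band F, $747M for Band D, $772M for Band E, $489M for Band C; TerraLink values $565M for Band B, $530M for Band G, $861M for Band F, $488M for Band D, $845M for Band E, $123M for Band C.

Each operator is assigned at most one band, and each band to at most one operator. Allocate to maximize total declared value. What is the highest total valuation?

Optimal: ClearBand→Band F ($973M), Solara→Band C ($556M), OrbitCom→Band G ($741M), VistaNet→Band B ($970M), AzureWave→Band D ($747M), TerraLink→Band E ($845M) — total 973+556+741+970+747+845 = $4832M.
Row-greedy (each operator in turn takes its best remaining band) gives $4276M, worse by 556.
Next-best assignment: ClearBand→Band F, Solara→Band B, OrbitCom→Band G, VistaNet→Band C, AzureWave→Band D, TerraLink→Band E = $4724M.
Checked against all permutations: $4832M is optimal.

Maximum total: $4832M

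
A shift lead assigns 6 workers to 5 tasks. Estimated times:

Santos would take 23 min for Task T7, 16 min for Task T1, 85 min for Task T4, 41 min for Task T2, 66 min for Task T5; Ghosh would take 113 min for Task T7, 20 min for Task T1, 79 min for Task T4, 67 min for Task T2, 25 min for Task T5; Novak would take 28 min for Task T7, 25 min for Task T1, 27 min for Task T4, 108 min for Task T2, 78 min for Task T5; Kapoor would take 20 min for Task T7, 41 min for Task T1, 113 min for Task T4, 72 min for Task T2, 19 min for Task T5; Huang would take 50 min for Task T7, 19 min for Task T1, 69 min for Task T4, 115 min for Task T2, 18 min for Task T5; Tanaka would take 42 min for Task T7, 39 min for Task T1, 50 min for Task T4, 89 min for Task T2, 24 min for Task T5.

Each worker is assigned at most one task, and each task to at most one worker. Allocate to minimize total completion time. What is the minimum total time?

Min total: 126 min

This is a one-to-one assignment (minimum-cost bipartite matching).
Optimal: Kapoor→Task T7 (20 min), Ghosh→Task T1 (20 min), Novak→Task T4 (27 min), Santos→Task T2 (41 min), Huang→Task T5 (18 min) — total 20+20+27+41+18 = 126 min.
Column-greedy (each task in turn goes to its cheapest remaining worker) gives 148 min, worse by 22.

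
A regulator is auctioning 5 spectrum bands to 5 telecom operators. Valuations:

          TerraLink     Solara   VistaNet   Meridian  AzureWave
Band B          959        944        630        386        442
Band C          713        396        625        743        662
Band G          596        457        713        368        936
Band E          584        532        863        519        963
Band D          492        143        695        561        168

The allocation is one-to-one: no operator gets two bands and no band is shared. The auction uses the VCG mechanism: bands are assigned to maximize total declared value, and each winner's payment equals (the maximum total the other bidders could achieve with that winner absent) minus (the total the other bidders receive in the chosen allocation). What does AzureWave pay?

Efficient allocation: TerraLink→Band C ($713M), Solara→Band B ($944M), VistaNet→Band E ($863M), Meridian→Band D ($561M), AzureWave→Band G ($936M); total welfare W = $4017M.
AzureWave receives Band G at value $936M, so the others get W − 936 = $3081M.
Without AzureWave: best allocation of the remaining 4 bidders over all 5 bands is TerraLink→Band G ($596M), Solara→Band B ($944M), VistaNet→Band E ($863M), Meridian→Band C ($743M), total $3146M.
VCG payment = (others' best without AzureWave) − (others' welfare with AzureWave) = 3146 − 3081 = $65M.

AzureWave pays $65M.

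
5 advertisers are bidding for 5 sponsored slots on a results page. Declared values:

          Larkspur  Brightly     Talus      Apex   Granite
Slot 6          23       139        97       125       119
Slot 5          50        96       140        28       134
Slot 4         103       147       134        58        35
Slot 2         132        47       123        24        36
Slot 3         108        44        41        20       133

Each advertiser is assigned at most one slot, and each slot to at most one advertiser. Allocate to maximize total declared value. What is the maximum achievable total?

Max total: $677

Optimal: Larkspur→Slot 2 ($132), Brightly→Slot 4 ($147), Talus→Slot 5 ($140), Apex→Slot 6 ($125), Granite→Slot 3 ($133) — total 132+147+140+125+133 = $677.
Column-greedy (each slot in turn goes to its best remaining advertiser) gives $438, worse by 239.
Swapping Brightly↔Talus (Brightly→Slot 5 $96, Talus→Slot 4 $134) loses 57.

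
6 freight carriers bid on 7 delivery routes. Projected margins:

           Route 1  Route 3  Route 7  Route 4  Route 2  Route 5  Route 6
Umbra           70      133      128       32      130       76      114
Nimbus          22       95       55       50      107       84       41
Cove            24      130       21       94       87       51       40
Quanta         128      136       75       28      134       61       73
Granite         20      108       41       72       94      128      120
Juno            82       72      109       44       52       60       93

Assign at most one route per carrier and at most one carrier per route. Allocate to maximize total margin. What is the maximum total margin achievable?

Treat this as an assignment problem: match each carrier to one route.
Optimal: Umbra→Route 6 ($114k), Nimbus→Route 2 ($107k), Cove→Route 3 ($130k), Quanta→Route 1 ($128k), Granite→Route 5 ($128k), Juno→Route 7 ($109k) — total 114+107+130+128+128+109 = $716k.
Max-entry greedy (repeatedly take the single best remaining cell) gives $638k, worse by 78.
Swapping Quanta↔Cove (Quanta→Route 3 $136k, Cove→Route 1 $24k) loses 98.
Every other assignment is strictly worse.

Maximum total: $716k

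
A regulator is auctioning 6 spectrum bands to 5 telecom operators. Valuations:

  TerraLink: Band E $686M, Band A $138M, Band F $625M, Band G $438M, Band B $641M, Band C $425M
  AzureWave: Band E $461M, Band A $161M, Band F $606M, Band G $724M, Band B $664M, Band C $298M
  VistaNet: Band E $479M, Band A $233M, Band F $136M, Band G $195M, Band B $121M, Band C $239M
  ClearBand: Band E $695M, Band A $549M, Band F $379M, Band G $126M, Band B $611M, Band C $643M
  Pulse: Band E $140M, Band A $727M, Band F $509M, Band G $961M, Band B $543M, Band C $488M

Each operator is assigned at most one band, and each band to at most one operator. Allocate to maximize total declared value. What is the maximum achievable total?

Treat this as an assignment problem: match each operator to one band.
Optimal: TerraLink→Band F ($625M), AzureWave→Band B ($664M), VistaNet→Band E ($479M), ClearBand→Band C ($643M), Pulse→Band G ($961M) — total 625+664+479+643+961 = $3372M.
Row-greedy (each operator in turn takes its best remaining band) gives $2987M, worse by 385.

Maximum total: $3372M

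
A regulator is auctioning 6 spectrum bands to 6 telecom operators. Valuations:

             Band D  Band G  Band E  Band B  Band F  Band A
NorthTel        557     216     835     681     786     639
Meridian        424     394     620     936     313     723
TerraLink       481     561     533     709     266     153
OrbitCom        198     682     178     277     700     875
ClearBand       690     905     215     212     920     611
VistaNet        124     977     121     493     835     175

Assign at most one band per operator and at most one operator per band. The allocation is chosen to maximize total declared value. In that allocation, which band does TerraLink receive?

Optimal: NorthTel→Band E ($835M), Meridian→Band B ($936M), TerraLink→Band D ($481M), OrbitCom→Band A ($875M), ClearBand→Band F ($920M), VistaNet→Band G ($977M) — total 835+936+481+875+920+977 = $5024M.
Column-greedy (each band in turn goes to its best remaining operator) gives $4291M, worse by 733.
Next-best assignment: NorthTel→Band E, Meridian→Band B, TerraLink→Band D, OrbitCom→Band A, ClearBand→Band G, VistaNet→Band F = $4867M.
Every other assignment is strictly worse.
TerraLink's own top band is Band B ($709M), but forcing TerraLink→Band B and reassigning the rest optimally gives only $4740M — worse by 284.

TerraLink receives Band D.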